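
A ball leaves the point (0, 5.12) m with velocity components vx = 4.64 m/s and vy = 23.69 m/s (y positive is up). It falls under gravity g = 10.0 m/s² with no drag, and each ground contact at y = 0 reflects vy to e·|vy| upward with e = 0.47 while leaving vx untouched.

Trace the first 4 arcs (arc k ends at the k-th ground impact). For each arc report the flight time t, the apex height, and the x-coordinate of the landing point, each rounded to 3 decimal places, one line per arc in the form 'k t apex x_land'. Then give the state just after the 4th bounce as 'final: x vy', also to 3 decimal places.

Arc 1: start y=5.120, vy=23.690 → t=4.945, apex=33.181, x_land=22.945, impact vy=-25.761
  bounce: vy ← 0.47·25.761 = 12.108
Arc 2: start y=0.000, vy=12.108 → t=2.422, apex=7.330, x_land=34.181, impact vy=-12.108
  bounce: vy ← 0.47·12.108 = 5.691
Arc 3: start y=0.000, vy=5.691 → t=1.138, apex=1.619, x_land=39.462, impact vy=-5.691
  bounce: vy ← 0.47·5.691 = 2.675
Arc 4: start y=0.000, vy=2.675 → t=0.535, apex=0.358, x_land=41.944, impact vy=-2.675
  bounce: vy ← 0.47·2.675 = 1.257

1 4.945 33.181 22.945
2 2.422 7.330 34.181
3 1.138 1.619 39.462
4 0.535 0.358 41.944
final: 41.944 1.257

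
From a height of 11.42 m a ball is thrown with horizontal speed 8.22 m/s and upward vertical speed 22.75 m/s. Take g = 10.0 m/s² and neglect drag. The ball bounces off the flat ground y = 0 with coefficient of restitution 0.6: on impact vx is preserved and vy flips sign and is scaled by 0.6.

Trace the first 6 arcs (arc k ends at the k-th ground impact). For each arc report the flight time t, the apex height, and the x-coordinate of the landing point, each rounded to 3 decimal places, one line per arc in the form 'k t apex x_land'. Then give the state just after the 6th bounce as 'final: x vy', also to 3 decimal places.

Arc 1: start y=11.420, vy=22.750 → t=5.006, apex=37.298, x_land=41.151, impact vy=-27.312
  bounce: vy ← 0.6·27.312 = 16.387
Arc 2: start y=0.000, vy=16.387 → t=3.277, apex=13.427, x_land=68.092, impact vy=-16.387
  bounce: vy ← 0.6·16.387 = 9.832
Arc 3: start y=0.000, vy=9.832 → t=1.966, apex=4.834, x_land=84.257, impact vy=-9.832
  bounce: vy ← 0.6·9.832 = 5.899
Arc 4: start y=0.000, vy=5.899 → t=1.180, apex=1.740, x_land=93.955, impact vy=-5.899
  bounce: vy ← 0.6·5.899 = 3.540
Arc 5: start y=0.000, vy=3.540 → t=0.708, apex=0.626, x_land=99.775, impact vy=-3.540
  bounce: vy ← 0.6·3.540 = 2.124
Arc 6: start y=0.000, vy=2.124 → t=0.425, apex=0.226, x_land=103.266, impact vy=-2.124
  bounce: vy ← 0.6·2.124 = 1.274

1 5.006 37.298 41.151
2 3.277 13.427 68.092
3 1.966 4.834 84.257
4 1.180 1.740 93.955
5 0.708 0.626 99.775
6 0.425 0.226 103.266
final: 103.266 1.274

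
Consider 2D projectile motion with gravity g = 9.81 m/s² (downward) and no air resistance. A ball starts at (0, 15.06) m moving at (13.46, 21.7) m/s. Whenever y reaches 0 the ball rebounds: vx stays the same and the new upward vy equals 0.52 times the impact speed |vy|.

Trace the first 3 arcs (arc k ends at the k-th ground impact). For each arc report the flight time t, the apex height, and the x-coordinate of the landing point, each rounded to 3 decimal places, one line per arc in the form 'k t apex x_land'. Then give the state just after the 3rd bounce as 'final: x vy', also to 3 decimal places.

Arc 1: start y=15.060, vy=21.700 → t=5.034, apex=39.061, x_land=67.757, impact vy=-27.683
  bounce: vy ← 0.52·27.683 = 14.395
Arc 2: start y=0.000, vy=14.395 → t=2.935, apex=10.562, x_land=107.260, impact vy=-14.395
  bounce: vy ← 0.52·14.395 = 7.486
Arc 3: start y=0.000, vy=7.486 → t=1.526, apex=2.856, x_land=127.802, impact vy=-7.486
  bounce: vy ← 0.52·7.486 = 3.892

1 5.034 39.061 67.757
2 2.935 10.562 107.260
3 1.526 2.856 127.802
final: 127.802 3.892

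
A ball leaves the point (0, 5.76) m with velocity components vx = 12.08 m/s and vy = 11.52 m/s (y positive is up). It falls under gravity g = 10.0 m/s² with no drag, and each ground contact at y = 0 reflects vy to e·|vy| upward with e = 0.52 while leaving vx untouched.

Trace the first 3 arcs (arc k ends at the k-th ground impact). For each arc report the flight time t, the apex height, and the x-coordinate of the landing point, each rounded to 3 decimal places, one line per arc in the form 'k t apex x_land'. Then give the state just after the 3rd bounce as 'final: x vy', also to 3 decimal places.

Arc 1: start y=5.760, vy=11.520 → t=2.727, apex=12.396, x_land=32.936, impact vy=-15.745
  bounce: vy ← 0.52·15.745 = 8.187
Arc 2: start y=0.000, vy=8.187 → t=1.637, apex=3.352, x_land=52.717, impact vy=-8.187
  bounce: vy ← 0.52·8.187 = 4.257
Arc 3: start y=0.000, vy=4.257 → t=0.851, apex=0.906, x_land=63.003, impact vy=-4.257
  bounce: vy ← 0.52·4.257 = 2.214

1 2.727 12.396 32.936
2 1.637 3.352 52.717
3 0.851 0.906 63.003
final: 63.003 2.214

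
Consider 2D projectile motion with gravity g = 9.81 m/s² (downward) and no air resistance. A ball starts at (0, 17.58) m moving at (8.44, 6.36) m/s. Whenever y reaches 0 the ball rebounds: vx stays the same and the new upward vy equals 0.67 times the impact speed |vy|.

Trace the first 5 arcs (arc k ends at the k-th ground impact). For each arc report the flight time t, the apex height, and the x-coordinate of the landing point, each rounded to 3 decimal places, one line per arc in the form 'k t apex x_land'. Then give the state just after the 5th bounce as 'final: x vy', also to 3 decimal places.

1 2.649 19.642 22.361
2 2.681 8.817 44.993
3 1.797 3.958 60.156
4 1.204 1.777 70.315
5 0.806 0.798 77.122
final: 77.122 2.650

Arc 1: start y=17.580, vy=6.360 → t=2.649, apex=19.642, x_land=22.361, impact vy=-19.631
  bounce: vy ← 0.67·19.631 = 13.153
Arc 2: start y=0.000, vy=13.153 → t=2.681, apex=8.817, x_land=44.993, impact vy=-13.153
  bounce: vy ← 0.67·13.153 = 8.812
Arc 3: start y=0.000, vy=8.812 → t=1.797, apex=3.958, x_land=60.156, impact vy=-8.812
  bounce: vy ← 0.67·8.812 = 5.904
Arc 4: start y=0.000, vy=5.904 → t=1.204, apex=1.777, x_land=70.315, impact vy=-5.904
  bounce: vy ← 0.67·5.904 = 3.956
Arc 5: start y=0.000, vy=3.956 → t=0.806, apex=0.798, x_land=77.122, impact vy=-3.956
  bounce: vy ← 0.67·3.956 = 2.650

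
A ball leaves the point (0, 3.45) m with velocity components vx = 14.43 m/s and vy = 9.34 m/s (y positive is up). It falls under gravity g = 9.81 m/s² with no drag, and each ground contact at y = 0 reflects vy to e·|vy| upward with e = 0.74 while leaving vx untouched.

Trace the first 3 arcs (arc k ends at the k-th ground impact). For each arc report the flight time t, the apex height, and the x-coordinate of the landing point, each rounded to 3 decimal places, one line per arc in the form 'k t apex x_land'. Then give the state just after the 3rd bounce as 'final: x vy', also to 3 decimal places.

1 2.221 7.896 32.047
2 1.878 4.324 59.144
3 1.390 2.368 79.196
final: 79.196 5.044

Arc 1: start y=3.450, vy=9.340 → t=2.221, apex=7.896, x_land=32.047, impact vy=-12.447
  bounce: vy ← 0.74·12.447 = 9.211
Arc 2: start y=0.000, vy=9.211 → t=1.878, apex=4.324, x_land=59.144, impact vy=-9.211
  bounce: vy ← 0.74·9.211 = 6.816
Arc 3: start y=0.000, vy=6.816 → t=1.390, apex=2.368, x_land=79.196, impact vy=-6.816
  bounce: vy ← 0.74·6.816 = 5.044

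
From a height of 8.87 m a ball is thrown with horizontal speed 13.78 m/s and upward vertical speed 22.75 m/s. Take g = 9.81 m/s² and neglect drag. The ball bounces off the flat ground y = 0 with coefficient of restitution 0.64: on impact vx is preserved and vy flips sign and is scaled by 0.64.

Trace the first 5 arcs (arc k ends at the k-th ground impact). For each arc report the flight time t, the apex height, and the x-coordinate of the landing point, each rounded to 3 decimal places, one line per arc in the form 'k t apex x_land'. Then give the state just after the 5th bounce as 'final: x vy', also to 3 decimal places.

Arc 1: start y=8.870, vy=22.750 → t=5.000, apex=35.249, x_land=68.897, impact vy=-26.298
  bounce: vy ← 0.64·26.298 = 16.831
Arc 2: start y=0.000, vy=16.831 → t=3.431, apex=14.438, x_land=116.181, impact vy=-16.831
  bounce: vy ← 0.64·16.831 = 10.772
Arc 3: start y=0.000, vy=10.772 → t=2.196, apex=5.914, x_land=146.443, impact vy=-10.772
  bounce: vy ← 0.64·10.772 = 6.894
Arc 4: start y=0.000, vy=6.894 → t=1.405, apex=2.422, x_land=165.811, impact vy=-6.894
  bounce: vy ← 0.64·6.894 = 4.412
Arc 5: start y=0.000, vy=4.412 → t=0.900, apex=0.992, x_land=178.206, impact vy=-4.412
  bounce: vy ← 0.64·4.412 = 2.824

1 5.000 35.249 68.897
2 3.431 14.438 116.181
3 2.196 5.914 146.443
4 1.405 2.422 165.811
5 0.900 0.992 178.206
final: 178.206 2.824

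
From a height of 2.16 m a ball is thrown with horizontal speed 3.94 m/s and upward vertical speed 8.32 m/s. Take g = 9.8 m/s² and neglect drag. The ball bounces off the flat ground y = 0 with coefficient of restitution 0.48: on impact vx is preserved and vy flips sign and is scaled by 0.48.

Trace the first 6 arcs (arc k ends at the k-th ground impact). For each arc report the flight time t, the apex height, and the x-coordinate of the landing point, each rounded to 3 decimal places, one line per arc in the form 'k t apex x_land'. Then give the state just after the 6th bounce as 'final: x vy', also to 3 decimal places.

Arc 1: start y=2.160, vy=8.320 → t=1.927, apex=5.692, x_land=7.591, impact vy=-10.562
  bounce: vy ← 0.48·10.562 = 5.070
Arc 2: start y=0.000, vy=5.070 → t=1.035, apex=1.311, x_land=11.668, impact vy=-5.070
  bounce: vy ← 0.48·5.070 = 2.434
Arc 3: start y=0.000, vy=2.434 → t=0.497, apex=0.302, x_land=13.625, impact vy=-2.434
  bounce: vy ← 0.48·2.434 = 1.168
Arc 4: start y=0.000, vy=1.168 → t=0.238, apex=0.070, x_land=14.564, impact vy=-1.168
  bounce: vy ← 0.48·1.168 = 0.561
Arc 5: start y=0.000, vy=0.561 → t=0.114, apex=0.016, x_land=15.015, impact vy=-0.561
  bounce: vy ← 0.48·0.561 = 0.269
Arc 6: start y=0.000, vy=0.269 → t=0.055, apex=0.004, x_land=15.231, impact vy=-0.269
  bounce: vy ← 0.48·0.269 = 0.129

1 1.927 5.692 7.591
2 1.035 1.311 11.668
3 0.497 0.302 13.625
4 0.238 0.070 14.564
5 0.114 0.016 15.015
6 0.055 0.004 15.231
final: 15.231 0.129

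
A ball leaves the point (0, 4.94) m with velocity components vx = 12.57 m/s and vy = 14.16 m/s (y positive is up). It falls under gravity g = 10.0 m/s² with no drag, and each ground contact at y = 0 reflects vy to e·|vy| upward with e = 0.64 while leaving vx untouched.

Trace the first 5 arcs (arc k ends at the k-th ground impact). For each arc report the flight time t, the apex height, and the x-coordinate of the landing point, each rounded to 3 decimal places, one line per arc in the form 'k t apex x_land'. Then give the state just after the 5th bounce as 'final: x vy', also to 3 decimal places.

1 3.146 14.965 39.546
2 2.214 6.130 67.382
3 1.417 2.511 85.196
4 0.907 1.028 96.598
5 0.581 0.421 103.895
final: 103.895 1.858

Arc 1: start y=4.940, vy=14.160 → t=3.146, apex=14.965, x_land=39.546, impact vy=-17.300
  bounce: vy ← 0.64·17.300 = 11.072
Arc 2: start y=0.000, vy=11.072 → t=2.214, apex=6.130, x_land=67.382, impact vy=-11.072
  bounce: vy ← 0.64·11.072 = 7.086
Arc 3: start y=0.000, vy=7.086 → t=1.417, apex=2.511, x_land=85.196, impact vy=-7.086
  bounce: vy ← 0.64·7.086 = 4.535
Arc 4: start y=0.000, vy=4.535 → t=0.907, apex=1.028, x_land=96.598, impact vy=-4.535
  bounce: vy ← 0.64·4.535 = 2.903
Arc 5: start y=0.000, vy=2.903 → t=0.581, apex=0.421, x_land=103.895, impact vy=-2.903
  bounce: vy ← 0.64·2.903 = 1.858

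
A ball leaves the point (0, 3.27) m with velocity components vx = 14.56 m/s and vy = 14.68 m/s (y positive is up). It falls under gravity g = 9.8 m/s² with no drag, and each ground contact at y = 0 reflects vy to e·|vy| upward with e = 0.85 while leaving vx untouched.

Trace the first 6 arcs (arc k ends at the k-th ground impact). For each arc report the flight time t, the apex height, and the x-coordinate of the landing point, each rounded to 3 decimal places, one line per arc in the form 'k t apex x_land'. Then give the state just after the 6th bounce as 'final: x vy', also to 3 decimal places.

Arc 1: start y=3.270, vy=14.680 → t=3.204, apex=14.265, x_land=46.653, impact vy=-16.721
  bounce: vy ← 0.85·16.721 = 14.213
Arc 2: start y=0.000, vy=14.213 → t=2.901, apex=10.306, x_land=88.886, impact vy=-14.213
  bounce: vy ← 0.85·14.213 = 12.081
Arc 3: start y=0.000, vy=12.081 → t=2.466, apex=7.446, x_land=124.783, impact vy=-12.081
  bounce: vy ← 0.85·12.081 = 10.269
Arc 4: start y=0.000, vy=10.269 → t=2.096, apex=5.380, x_land=155.297, impact vy=-10.269
  bounce: vy ← 0.85·10.269 = 8.729
Arc 5: start y=0.000, vy=8.729 → t=1.781, apex=3.887, x_land=181.233, impact vy=-8.729
  bounce: vy ← 0.85·8.729 = 7.419
Arc 6: start y=0.000, vy=7.419 → t=1.514, apex=2.808, x_land=203.278, impact vy=-7.419
  bounce: vy ← 0.85·7.419 = 6.306

1 3.204 14.265 46.653
2 2.901 10.306 88.886
3 2.466 7.446 124.783
4 2.096 5.380 155.297
5 1.781 3.887 181.233
6 1.514 2.808 203.278
final: 203.278 6.306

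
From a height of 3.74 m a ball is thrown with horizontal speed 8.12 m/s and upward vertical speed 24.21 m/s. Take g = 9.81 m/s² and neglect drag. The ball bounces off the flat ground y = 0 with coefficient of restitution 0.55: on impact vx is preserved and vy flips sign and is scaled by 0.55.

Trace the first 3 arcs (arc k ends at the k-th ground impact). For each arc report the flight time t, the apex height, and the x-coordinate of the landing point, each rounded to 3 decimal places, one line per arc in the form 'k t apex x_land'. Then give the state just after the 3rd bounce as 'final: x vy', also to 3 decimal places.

1 5.086 33.614 41.296
2 2.880 10.168 64.678
3 1.584 3.076 77.539
final: 77.539 4.273

Arc 1: start y=3.740, vy=24.210 → t=5.086, apex=33.614, x_land=41.296, impact vy=-25.681
  bounce: vy ← 0.55·25.681 = 14.124
Arc 2: start y=0.000, vy=14.124 → t=2.880, apex=10.168, x_land=64.678, impact vy=-14.124
  bounce: vy ← 0.55·14.124 = 7.768
Arc 3: start y=0.000, vy=7.768 → t=1.584, apex=3.076, x_land=77.539, impact vy=-7.768
  bounce: vy ← 0.55·7.768 = 4.273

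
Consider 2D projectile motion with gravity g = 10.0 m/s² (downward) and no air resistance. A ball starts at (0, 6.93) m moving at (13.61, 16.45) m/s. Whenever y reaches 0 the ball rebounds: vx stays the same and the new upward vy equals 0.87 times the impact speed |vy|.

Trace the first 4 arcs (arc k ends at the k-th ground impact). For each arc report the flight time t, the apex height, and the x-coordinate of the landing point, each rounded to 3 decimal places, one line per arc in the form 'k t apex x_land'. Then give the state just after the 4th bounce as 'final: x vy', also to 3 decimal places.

Arc 1: start y=6.930, vy=16.450 → t=3.668, apex=20.460, x_land=49.920, impact vy=-20.229
  bounce: vy ← 0.87·20.229 = 17.599
Arc 2: start y=0.000, vy=17.599 → t=3.520, apex=15.486, x_land=97.824, impact vy=-17.599
  bounce: vy ← 0.87·17.599 = 15.311
Arc 3: start y=0.000, vy=15.311 → t=3.062, apex=11.722, x_land=139.501, impact vy=-15.311
  bounce: vy ← 0.87·15.311 = 13.321
Arc 4: start y=0.000, vy=13.321 → t=2.664, apex=8.872, x_land=175.760, impact vy=-13.321
  bounce: vy ← 0.87·13.321 = 11.589

1 3.668 20.460 49.920
2 3.520 15.486 97.824
3 3.062 11.722 139.501
4 2.664 8.872 175.760
final: 175.760 11.589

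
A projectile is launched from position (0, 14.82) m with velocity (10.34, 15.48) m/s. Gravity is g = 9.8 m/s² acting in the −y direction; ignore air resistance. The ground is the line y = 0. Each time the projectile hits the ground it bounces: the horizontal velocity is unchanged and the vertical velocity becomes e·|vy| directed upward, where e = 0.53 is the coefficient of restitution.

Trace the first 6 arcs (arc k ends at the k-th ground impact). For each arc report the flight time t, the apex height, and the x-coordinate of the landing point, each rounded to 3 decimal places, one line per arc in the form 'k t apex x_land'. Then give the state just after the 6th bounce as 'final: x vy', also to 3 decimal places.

Arc 1: start y=14.820, vy=15.480 → t=3.929, apex=27.046, x_land=40.626, impact vy=-23.024
  bounce: vy ← 0.53·23.024 = 12.203
Arc 2: start y=0.000, vy=12.203 → t=2.490, apex=7.597, x_land=66.376, impact vy=-12.203
  bounce: vy ← 0.53·12.203 = 6.467
Arc 3: start y=0.000, vy=6.467 → t=1.320, apex=2.134, x_land=80.023, impact vy=-6.467
  bounce: vy ← 0.53·6.467 = 3.428
Arc 4: start y=0.000, vy=3.428 → t=0.700, apex=0.599, x_land=87.257, impact vy=-3.428
  bounce: vy ← 0.53·3.428 = 1.817
Arc 5: start y=0.000, vy=1.817 → t=0.371, apex=0.168, x_land=91.090, impact vy=-1.817
  bounce: vy ← 0.53·1.817 = 0.963
Arc 6: start y=0.000, vy=0.963 → t=0.197, apex=0.047, x_land=93.122, impact vy=-0.963
  bounce: vy ← 0.53·0.963 = 0.510

1 3.929 27.046 40.626
2 2.490 7.597 66.376
3 1.320 2.134 80.023
4 0.700 0.599 87.257
5 0.371 0.168 91.090
6 0.197 0.047 93.122
final: 93.122 0.510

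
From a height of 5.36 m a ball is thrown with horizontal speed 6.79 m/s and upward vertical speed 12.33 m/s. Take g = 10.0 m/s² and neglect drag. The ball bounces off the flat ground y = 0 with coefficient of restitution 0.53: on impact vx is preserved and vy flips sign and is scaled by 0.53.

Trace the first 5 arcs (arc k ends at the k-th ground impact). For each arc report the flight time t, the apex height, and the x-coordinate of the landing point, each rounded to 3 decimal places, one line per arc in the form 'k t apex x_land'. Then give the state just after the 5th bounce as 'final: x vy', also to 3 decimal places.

1 2.843 12.961 19.304
2 1.707 3.641 30.893
3 0.905 1.023 37.034
4 0.479 0.287 40.290
5 0.254 0.081 42.015
final: 42.015 0.673

Arc 1: start y=5.360, vy=12.330 → t=2.843, apex=12.961, x_land=19.304, impact vy=-16.101
  bounce: vy ← 0.53·16.101 = 8.533
Arc 2: start y=0.000, vy=8.533 → t=1.707, apex=3.641, x_land=30.893, impact vy=-8.533
  bounce: vy ← 0.53·8.533 = 4.523
Arc 3: start y=0.000, vy=4.523 → t=0.905, apex=1.023, x_land=37.034, impact vy=-4.523
  bounce: vy ← 0.53·4.523 = 2.397
Arc 4: start y=0.000, vy=2.397 → t=0.479, apex=0.287, x_land=40.290, impact vy=-2.397
  bounce: vy ← 0.53·2.397 = 1.270
Arc 5: start y=0.000, vy=1.270 → t=0.254, apex=0.081, x_land=42.015, impact vy=-1.270
  bounce: vy ← 0.53·1.270 = 0.673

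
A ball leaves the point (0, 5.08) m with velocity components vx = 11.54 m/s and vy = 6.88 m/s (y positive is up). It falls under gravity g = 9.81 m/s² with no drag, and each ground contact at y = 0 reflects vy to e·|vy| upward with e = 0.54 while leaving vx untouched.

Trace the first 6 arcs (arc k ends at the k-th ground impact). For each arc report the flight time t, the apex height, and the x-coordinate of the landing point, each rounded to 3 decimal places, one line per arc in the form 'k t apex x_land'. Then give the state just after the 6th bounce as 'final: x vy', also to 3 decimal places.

1 1.937 7.493 22.356
2 1.335 2.185 37.760
3 0.721 0.637 46.078
4 0.389 0.186 50.569
5 0.210 0.054 52.995
6 0.113 0.016 54.305
final: 54.305 0.301

Arc 1: start y=5.080, vy=6.880 → t=1.937, apex=7.493, x_land=22.356, impact vy=-12.125
  bounce: vy ← 0.54·12.125 = 6.547
Arc 2: start y=0.000, vy=6.547 → t=1.335, apex=2.185, x_land=37.760, impact vy=-6.547
  bounce: vy ← 0.54·6.547 = 3.536
Arc 3: start y=0.000, vy=3.536 → t=0.721, apex=0.637, x_land=46.078, impact vy=-3.536
  bounce: vy ← 0.54·3.536 = 1.909
Arc 4: start y=0.000, vy=1.909 → t=0.389, apex=0.186, x_land=50.569, impact vy=-1.909
  bounce: vy ← 0.54·1.909 = 1.031
Arc 5: start y=0.000, vy=1.031 → t=0.210, apex=0.054, x_land=52.995, impact vy=-1.031
  bounce: vy ← 0.54·1.031 = 0.557
Arc 6: start y=0.000, vy=0.557 → t=0.113, apex=0.016, x_land=54.305, impact vy=-0.557
  bounce: vy ← 0.54·0.557 = 0.301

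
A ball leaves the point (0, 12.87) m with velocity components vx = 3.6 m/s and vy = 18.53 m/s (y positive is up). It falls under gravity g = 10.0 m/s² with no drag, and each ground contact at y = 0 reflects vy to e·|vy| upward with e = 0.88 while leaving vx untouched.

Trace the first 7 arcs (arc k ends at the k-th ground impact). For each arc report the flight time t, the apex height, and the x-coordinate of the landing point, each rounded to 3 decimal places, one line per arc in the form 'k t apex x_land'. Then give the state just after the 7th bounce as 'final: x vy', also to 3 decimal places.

Arc 1: start y=12.870, vy=18.530 → t=4.304, apex=30.038, x_land=15.495, impact vy=-24.510
  bounce: vy ← 0.88·24.510 = 21.569
Arc 2: start y=0.000, vy=21.569 → t=4.314, apex=23.261, x_land=31.024, impact vy=-21.569
  bounce: vy ← 0.88·21.569 = 18.981
Arc 3: start y=0.000, vy=18.981 → t=3.796, apex=18.014, x_land=44.691, impact vy=-18.981
  bounce: vy ← 0.88·18.981 = 16.703
Arc 4: start y=0.000, vy=16.703 → t=3.341, apex=13.950, x_land=56.717, impact vy=-16.703
  bounce: vy ← 0.88·16.703 = 14.699
Arc 5: start y=0.000, vy=14.699 → t=2.940, apex=10.803, x_land=67.300, impact vy=-14.699
  bounce: vy ← 0.88·14.699 = 12.935
Arc 6: start y=0.000, vy=12.935 → t=2.587, apex=8.366, x_land=76.613, impact vy=-12.935
  bounce: vy ← 0.88·12.935 = 11.383
Arc 7: start y=0.000, vy=11.383 → t=2.277, apex=6.478, x_land=84.809, impact vy=-11.383
  bounce: vy ← 0.88·11.383 = 10.017

1 4.304 30.038 15.495
2 4.314 23.261 31.024
3 3.796 18.014 44.691
4 3.341 13.950 56.717
5 2.940 10.803 67.300
6 2.587 8.366 76.613
7 2.277 6.478 84.809
final: 84.809 10.017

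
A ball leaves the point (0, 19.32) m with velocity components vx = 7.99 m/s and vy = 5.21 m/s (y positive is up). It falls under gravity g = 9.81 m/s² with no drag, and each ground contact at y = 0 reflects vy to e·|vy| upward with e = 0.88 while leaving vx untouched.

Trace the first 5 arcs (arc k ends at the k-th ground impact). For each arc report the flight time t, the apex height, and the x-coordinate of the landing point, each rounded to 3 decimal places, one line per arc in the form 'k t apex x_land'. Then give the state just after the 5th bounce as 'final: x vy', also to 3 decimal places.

Arc 1: start y=19.320, vy=5.210 → t=2.586, apex=20.703, x_land=20.659, impact vy=-20.154
  bounce: vy ← 0.88·20.154 = 17.736
Arc 2: start y=0.000, vy=17.736 → t=3.616, apex=16.033, x_land=49.550, impact vy=-17.736
  bounce: vy ← 0.88·17.736 = 15.608
Arc 3: start y=0.000, vy=15.608 → t=3.182, apex=12.416, x_land=74.974, impact vy=-15.608
  bounce: vy ← 0.88·15.608 = 13.735
Arc 4: start y=0.000, vy=13.735 → t=2.800, apex=9.615, x_land=97.347, impact vy=-13.735
  bounce: vy ← 0.88·13.735 = 12.087
Arc 5: start y=0.000, vy=12.087 → t=2.464, apex=7.446, x_land=117.035, impact vy=-12.087
  bounce: vy ← 0.88·12.087 = 10.636

1 2.586 20.703 20.659
2 3.616 16.033 49.550
3 3.182 12.416 74.974
4 2.800 9.615 97.347
5 2.464 7.446 117.035
final: 117.035 10.636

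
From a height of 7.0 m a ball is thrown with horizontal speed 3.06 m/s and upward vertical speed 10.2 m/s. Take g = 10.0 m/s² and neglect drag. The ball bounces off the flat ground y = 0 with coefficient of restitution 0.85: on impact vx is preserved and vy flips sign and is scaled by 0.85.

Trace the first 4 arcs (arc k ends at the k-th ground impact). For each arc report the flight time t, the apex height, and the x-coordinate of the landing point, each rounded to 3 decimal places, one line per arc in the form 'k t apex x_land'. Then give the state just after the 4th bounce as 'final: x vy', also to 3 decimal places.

1 2.582 12.202 7.901
2 2.656 8.816 16.028
3 2.257 6.370 22.935
4 1.919 4.602 28.807
final: 28.807 8.155

Arc 1: start y=7.000, vy=10.200 → t=2.582, apex=12.202, x_land=7.901, impact vy=-15.622
  bounce: vy ← 0.85·15.622 = 13.279
Arc 2: start y=0.000, vy=13.279 → t=2.656, apex=8.816, x_land=16.028, impact vy=-13.279
  bounce: vy ← 0.85·13.279 = 11.287
Arc 3: start y=0.000, vy=11.287 → t=2.257, apex=6.370, x_land=22.935, impact vy=-11.287
  bounce: vy ← 0.85·11.287 = 9.594
Arc 4: start y=0.000, vy=9.594 → t=1.919, apex=4.602, x_land=28.807, impact vy=-9.594
  bounce: vy ← 0.85·9.594 = 8.155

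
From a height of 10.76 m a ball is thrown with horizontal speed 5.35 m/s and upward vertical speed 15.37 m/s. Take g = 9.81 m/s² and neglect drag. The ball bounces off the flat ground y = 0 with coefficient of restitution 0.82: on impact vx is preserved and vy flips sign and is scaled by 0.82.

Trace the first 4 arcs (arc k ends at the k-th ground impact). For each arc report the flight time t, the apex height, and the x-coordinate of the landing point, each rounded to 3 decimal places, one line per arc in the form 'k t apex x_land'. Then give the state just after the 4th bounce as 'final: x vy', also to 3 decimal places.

1 3.723 22.801 19.917
2 3.536 15.331 38.834
3 2.899 10.309 54.346
4 2.378 6.932 67.066
final: 67.066 9.563

Arc 1: start y=10.760, vy=15.370 → t=3.723, apex=22.801, x_land=19.917, impact vy=-21.151
  bounce: vy ← 0.82·21.151 = 17.343
Arc 2: start y=0.000, vy=17.343 → t=3.536, apex=15.331, x_land=38.834, impact vy=-17.343
  bounce: vy ← 0.82·17.343 = 14.222
Arc 3: start y=0.000, vy=14.222 → t=2.899, apex=10.309, x_land=54.346, impact vy=-14.222
  bounce: vy ← 0.82·14.222 = 11.662
Arc 4: start y=0.000, vy=11.662 → t=2.378, apex=6.932, x_land=67.066, impact vy=-11.662
  bounce: vy ← 0.82·11.662 = 9.563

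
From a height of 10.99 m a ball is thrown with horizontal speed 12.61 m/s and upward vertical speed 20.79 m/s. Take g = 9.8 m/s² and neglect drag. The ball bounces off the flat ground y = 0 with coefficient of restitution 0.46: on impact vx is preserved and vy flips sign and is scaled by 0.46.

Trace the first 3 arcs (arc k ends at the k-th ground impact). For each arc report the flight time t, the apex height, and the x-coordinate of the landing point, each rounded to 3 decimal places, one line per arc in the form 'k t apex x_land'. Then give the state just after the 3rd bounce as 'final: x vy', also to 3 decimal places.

Arc 1: start y=10.990, vy=20.790 → t=4.718, apex=33.042, x_land=59.497, impact vy=-25.449
  bounce: vy ← 0.46·25.449 = 11.706
Arc 2: start y=0.000, vy=11.706 → t=2.389, apex=6.992, x_land=89.623, impact vy=-11.706
  bounce: vy ← 0.46·11.706 = 5.385
Arc 3: start y=0.000, vy=5.385 → t=1.099, apex=1.479, x_land=103.481, impact vy=-5.385
  bounce: vy ← 0.46·5.385 = 2.477

1 4.718 33.042 59.497
2 2.389 6.992 89.623
3 1.099 1.479 103.481
final: 103.481 2.477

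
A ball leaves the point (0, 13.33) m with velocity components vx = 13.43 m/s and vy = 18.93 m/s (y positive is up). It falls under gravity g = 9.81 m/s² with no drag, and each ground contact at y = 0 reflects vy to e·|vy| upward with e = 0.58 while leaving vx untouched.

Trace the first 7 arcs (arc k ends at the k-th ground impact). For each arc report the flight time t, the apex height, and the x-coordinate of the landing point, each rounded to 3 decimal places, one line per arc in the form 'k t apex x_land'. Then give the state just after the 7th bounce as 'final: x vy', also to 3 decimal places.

1 4.468 31.594 60.000
2 2.944 10.628 99.539
3 1.708 3.575 122.471
4 0.990 1.203 135.771
5 0.574 0.405 143.486
6 0.333 0.136 147.960
7 0.193 0.046 150.555
final: 150.555 0.550

Arc 1: start y=13.330, vy=18.930 → t=4.468, apex=31.594, x_land=60.000, impact vy=-24.897
  bounce: vy ← 0.58·24.897 = 14.440
Arc 2: start y=0.000, vy=14.440 → t=2.944, apex=10.628, x_land=99.539, impact vy=-14.440
  bounce: vy ← 0.58·14.440 = 8.375
Arc 3: start y=0.000, vy=8.375 → t=1.708, apex=3.575, x_land=122.471, impact vy=-8.375
  bounce: vy ← 0.58·8.375 = 4.858
Arc 4: start y=0.000, vy=4.858 → t=0.990, apex=1.203, x_land=135.771, impact vy=-4.858
  bounce: vy ← 0.58·4.858 = 2.818
Arc 5: start y=0.000, vy=2.818 → t=0.574, apex=0.405, x_land=143.486, impact vy=-2.818
  bounce: vy ← 0.58·2.818 = 1.634
Arc 6: start y=0.000, vy=1.634 → t=0.333, apex=0.136, x_land=147.960, impact vy=-1.634
  bounce: vy ← 0.58·1.634 = 0.948
Arc 7: start y=0.000, vy=0.948 → t=0.193, apex=0.046, x_land=150.555, impact vy=-0.948
  bounce: vy ← 0.58·0.948 = 0.550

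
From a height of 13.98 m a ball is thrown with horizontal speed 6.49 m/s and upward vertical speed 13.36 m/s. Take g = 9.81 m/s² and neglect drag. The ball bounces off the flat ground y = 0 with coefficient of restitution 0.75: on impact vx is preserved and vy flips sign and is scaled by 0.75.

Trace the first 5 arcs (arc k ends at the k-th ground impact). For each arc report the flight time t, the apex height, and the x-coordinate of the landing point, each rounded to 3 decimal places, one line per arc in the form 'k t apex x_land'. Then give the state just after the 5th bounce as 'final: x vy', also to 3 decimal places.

1 3.531 23.077 22.916
2 3.254 12.981 44.032
3 2.440 7.302 59.869
4 1.830 4.107 71.746
5 1.373 2.310 80.655
final: 80.655 5.050

Arc 1: start y=13.980, vy=13.360 → t=3.531, apex=23.077, x_land=22.916, impact vy=-21.279
  bounce: vy ← 0.75·21.279 = 15.959
Arc 2: start y=0.000, vy=15.959 → t=3.254, apex=12.981, x_land=44.032, impact vy=-15.959
  bounce: vy ← 0.75·15.959 = 11.969
Arc 3: start y=0.000, vy=11.969 → t=2.440, apex=7.302, x_land=59.869, impact vy=-11.969
  bounce: vy ← 0.75·11.969 = 8.977
Arc 4: start y=0.000, vy=8.977 → t=1.830, apex=4.107, x_land=71.746, impact vy=-8.977
  bounce: vy ← 0.75·8.977 = 6.733
Arc 5: start y=0.000, vy=6.733 → t=1.373, apex=2.310, x_land=80.655, impact vy=-6.733
  bounce: vy ← 0.75·6.733 = 5.050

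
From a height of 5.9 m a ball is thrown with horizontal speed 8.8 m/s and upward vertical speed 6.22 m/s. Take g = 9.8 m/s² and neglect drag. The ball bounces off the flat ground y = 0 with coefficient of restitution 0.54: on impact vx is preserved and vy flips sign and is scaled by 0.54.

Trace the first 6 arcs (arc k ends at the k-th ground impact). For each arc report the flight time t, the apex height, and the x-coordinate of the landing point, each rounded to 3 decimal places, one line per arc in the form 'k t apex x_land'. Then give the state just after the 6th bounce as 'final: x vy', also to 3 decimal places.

1 1.902 7.874 16.741
2 1.369 2.296 28.788
3 0.739 0.670 35.294
4 0.399 0.195 38.807
5 0.216 0.057 40.704
6 0.116 0.017 41.729
final: 41.729 0.308

Arc 1: start y=5.900, vy=6.220 → t=1.902, apex=7.874, x_land=16.741, impact vy=-12.423
  bounce: vy ← 0.54·12.423 = 6.708
Arc 2: start y=0.000, vy=6.708 → t=1.369, apex=2.296, x_land=28.788, impact vy=-6.708
  bounce: vy ← 0.54·6.708 = 3.623
Arc 3: start y=0.000, vy=3.623 → t=0.739, apex=0.670, x_land=35.294, impact vy=-3.623
  bounce: vy ← 0.54·3.623 = 1.956
Arc 4: start y=0.000, vy=1.956 → t=0.399, apex=0.195, x_land=38.807, impact vy=-1.956
  bounce: vy ← 0.54·1.956 = 1.056
Arc 5: start y=0.000, vy=1.056 → t=0.216, apex=0.057, x_land=40.704, impact vy=-1.056
  bounce: vy ← 0.54·1.056 = 0.570
Arc 6: start y=0.000, vy=0.570 → t=0.116, apex=0.017, x_land=41.729, impact vy=-0.570
  bounce: vy ← 0.54·0.570 = 0.308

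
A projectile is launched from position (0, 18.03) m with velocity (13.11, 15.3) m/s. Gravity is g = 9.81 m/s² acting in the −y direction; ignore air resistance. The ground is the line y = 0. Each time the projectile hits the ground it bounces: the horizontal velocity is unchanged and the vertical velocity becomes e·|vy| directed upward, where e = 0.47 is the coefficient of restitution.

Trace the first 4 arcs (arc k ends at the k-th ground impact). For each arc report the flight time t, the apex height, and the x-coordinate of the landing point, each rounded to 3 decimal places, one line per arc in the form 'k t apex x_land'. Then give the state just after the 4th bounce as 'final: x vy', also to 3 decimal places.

Arc 1: start y=18.030, vy=15.300 → t=4.031, apex=29.961, x_land=52.848, impact vy=-24.245
  bounce: vy ← 0.47·24.245 = 11.395
Arc 2: start y=0.000, vy=11.395 → t=2.323, apex=6.618, x_land=83.305, impact vy=-11.395
  bounce: vy ← 0.47·11.395 = 5.356
Arc 3: start y=0.000, vy=5.356 → t=1.092, apex=1.462, x_land=97.620, impact vy=-5.356
  bounce: vy ← 0.47·5.356 = 2.517
Arc 4: start y=0.000, vy=2.517 → t=0.513, apex=0.323, x_land=104.348, impact vy=-2.517
  bounce: vy ← 0.47·2.517 = 1.183

1 4.031 29.961 52.848
2 2.323 6.618 83.305
3 1.092 1.462 97.620
4 0.513 0.323 104.348
final: 104.348 1.183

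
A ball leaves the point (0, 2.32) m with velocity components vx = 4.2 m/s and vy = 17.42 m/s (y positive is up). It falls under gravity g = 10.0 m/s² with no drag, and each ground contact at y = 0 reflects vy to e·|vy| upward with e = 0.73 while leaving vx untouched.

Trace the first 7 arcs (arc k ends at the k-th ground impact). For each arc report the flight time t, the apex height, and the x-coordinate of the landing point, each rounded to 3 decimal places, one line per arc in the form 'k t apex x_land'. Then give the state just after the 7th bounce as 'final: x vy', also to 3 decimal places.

Arc 1: start y=2.320, vy=17.420 → t=3.612, apex=17.493, x_land=15.172, impact vy=-18.704
  bounce: vy ← 0.73·18.704 = 13.654
Arc 2: start y=0.000, vy=13.654 → t=2.731, apex=9.322, x_land=26.642, impact vy=-13.654
  bounce: vy ← 0.73·13.654 = 9.968
Arc 3: start y=0.000, vy=9.968 → t=1.994, apex=4.968, x_land=35.015, impact vy=-9.968
  bounce: vy ← 0.73·9.968 = 7.276
Arc 4: start y=0.000, vy=7.276 → t=1.455, apex=2.647, x_land=41.127, impact vy=-7.276
  bounce: vy ← 0.73·7.276 = 5.312
Arc 5: start y=0.000, vy=5.312 → t=1.062, apex=1.411, x_land=45.589, impact vy=-5.312
  bounce: vy ← 0.73·5.312 = 3.878
Arc 6: start y=0.000, vy=3.878 → t=0.776, apex=0.752, x_land=48.846, impact vy=-3.878
  bounce: vy ← 0.73·3.878 = 2.831
Arc 7: start y=0.000, vy=2.831 → t=0.566, apex=0.401, x_land=51.223, impact vy=-2.831
  bounce: vy ← 0.73·2.831 = 2.066

1 3.612 17.493 15.172
2 2.731 9.322 26.642
3 1.994 4.968 35.015
4 1.455 2.647 41.127
5 1.062 1.411 45.589
6 0.776 0.752 48.846
7 0.566 0.401 51.223
final: 51.223 2.066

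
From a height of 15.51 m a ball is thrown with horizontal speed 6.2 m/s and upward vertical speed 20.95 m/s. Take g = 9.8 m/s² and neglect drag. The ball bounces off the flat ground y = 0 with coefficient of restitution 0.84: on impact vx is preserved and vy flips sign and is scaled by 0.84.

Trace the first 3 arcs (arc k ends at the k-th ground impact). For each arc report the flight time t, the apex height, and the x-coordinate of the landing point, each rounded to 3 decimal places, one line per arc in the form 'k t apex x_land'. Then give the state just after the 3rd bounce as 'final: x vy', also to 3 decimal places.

1 4.919 37.903 30.498
2 4.672 26.744 59.467
3 3.925 18.871 83.801
final: 83.801 16.155

Arc 1: start y=15.510, vy=20.950 → t=4.919, apex=37.903, x_land=30.498, impact vy=-27.256
  bounce: vy ← 0.84·27.256 = 22.895
Arc 2: start y=0.000, vy=22.895 → t=4.672, apex=26.744, x_land=59.467, impact vy=-22.895
  bounce: vy ← 0.84·22.895 = 19.232
Arc 3: start y=0.000, vy=19.232 → t=3.925, apex=18.871, x_land=83.801, impact vy=-19.232
  bounce: vy ← 0.84·19.232 = 16.155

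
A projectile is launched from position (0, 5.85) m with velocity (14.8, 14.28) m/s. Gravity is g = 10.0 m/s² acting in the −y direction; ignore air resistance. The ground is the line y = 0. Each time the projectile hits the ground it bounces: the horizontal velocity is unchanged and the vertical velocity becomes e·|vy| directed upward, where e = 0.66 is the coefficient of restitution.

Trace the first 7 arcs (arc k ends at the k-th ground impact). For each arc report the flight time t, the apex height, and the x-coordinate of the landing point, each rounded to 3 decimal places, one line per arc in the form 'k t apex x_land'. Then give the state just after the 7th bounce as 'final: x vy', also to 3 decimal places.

Arc 1: start y=5.850, vy=14.280 → t=3.219, apex=16.046, x_land=47.647, impact vy=-17.914
  bounce: vy ← 0.66·17.914 = 11.823
Arc 2: start y=0.000, vy=11.823 → t=2.365, apex=6.990, x_land=82.645, impact vy=-11.823
  bounce: vy ← 0.66·11.823 = 7.803
Arc 3: start y=0.000, vy=7.803 → t=1.561, apex=3.045, x_land=105.743, impact vy=-7.803
  bounce: vy ← 0.66·7.803 = 5.150
Arc 4: start y=0.000, vy=5.150 → t=1.030, apex=1.326, x_land=120.987, impact vy=-5.150
  bounce: vy ← 0.66·5.150 = 3.399
Arc 5: start y=0.000, vy=3.399 → t=0.680, apex=0.578, x_land=131.049, impact vy=-3.399
  bounce: vy ← 0.66·3.399 = 2.243
Arc 6: start y=0.000, vy=2.243 → t=0.449, apex=0.252, x_land=137.690, impact vy=-2.243
  bounce: vy ← 0.66·2.243 = 1.481
Arc 7: start y=0.000, vy=1.481 → t=0.296, apex=0.110, x_land=142.072, impact vy=-1.481
  bounce: vy ← 0.66·1.481 = 0.977

1 3.219 16.046 47.647
2 2.365 6.990 82.645
3 1.561 3.045 105.743
4 1.030 1.326 120.987
5 0.680 0.578 131.049
6 0.449 0.252 137.690
7 0.296 0.110 142.072
final: 142.072 0.977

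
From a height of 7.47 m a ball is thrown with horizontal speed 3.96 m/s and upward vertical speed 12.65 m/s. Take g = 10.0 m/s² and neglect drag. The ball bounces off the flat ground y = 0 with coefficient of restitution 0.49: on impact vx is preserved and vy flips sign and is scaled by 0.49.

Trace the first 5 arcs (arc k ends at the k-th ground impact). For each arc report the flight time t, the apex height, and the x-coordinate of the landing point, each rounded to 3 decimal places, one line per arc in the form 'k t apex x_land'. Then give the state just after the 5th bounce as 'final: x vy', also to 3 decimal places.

Arc 1: start y=7.470, vy=12.650 → t=3.024, apex=15.471, x_land=11.975, impact vy=-17.590
  bounce: vy ← 0.49·17.590 = 8.619
Arc 2: start y=0.000, vy=8.619 → t=1.724, apex=3.715, x_land=18.802, impact vy=-8.619
  bounce: vy ← 0.49·8.619 = 4.223
Arc 3: start y=0.000, vy=4.223 → t=0.845, apex=0.892, x_land=22.147, impact vy=-4.223
  bounce: vy ← 0.49·4.223 = 2.069
Arc 4: start y=0.000, vy=2.069 → t=0.414, apex=0.214, x_land=23.786, impact vy=-2.069
  bounce: vy ← 0.49·2.069 = 1.014
Arc 5: start y=0.000, vy=1.014 → t=0.203, apex=0.051, x_land=24.589, impact vy=-1.014
  bounce: vy ← 0.49·1.014 = 0.497

1 3.024 15.471 11.975
2 1.724 3.715 18.802
3 0.845 0.892 22.147
4 0.414 0.214 23.786
5 0.203 0.051 24.589
final: 24.589 0.497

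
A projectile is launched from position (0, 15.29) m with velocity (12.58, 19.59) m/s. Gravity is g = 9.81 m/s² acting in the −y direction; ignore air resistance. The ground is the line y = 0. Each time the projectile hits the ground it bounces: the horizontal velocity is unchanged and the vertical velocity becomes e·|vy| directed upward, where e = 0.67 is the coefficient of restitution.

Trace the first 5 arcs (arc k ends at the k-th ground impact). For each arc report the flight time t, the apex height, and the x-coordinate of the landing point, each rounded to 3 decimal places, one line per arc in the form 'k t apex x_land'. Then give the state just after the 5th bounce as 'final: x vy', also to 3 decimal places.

1 4.662 34.850 58.654
2 3.572 15.644 103.587
3 2.393 7.023 133.692
4 1.603 3.152 153.863
5 1.074 1.415 167.377
final: 167.377 3.530

Arc 1: start y=15.290, vy=19.590 → t=4.662, apex=34.850, x_land=58.654, impact vy=-26.149
  bounce: vy ← 0.67·26.149 = 17.520
Arc 2: start y=0.000, vy=17.520 → t=3.572, apex=15.644, x_land=103.587, impact vy=-17.520
  bounce: vy ← 0.67·17.520 = 11.738
Arc 3: start y=0.000, vy=11.738 → t=2.393, apex=7.023, x_land=133.692, impact vy=-11.738
  bounce: vy ← 0.67·11.738 = 7.865
Arc 4: start y=0.000, vy=7.865 → t=1.603, apex=3.152, x_land=153.863, impact vy=-7.865
  bounce: vy ← 0.67·7.865 = 5.269
Arc 5: start y=0.000, vy=5.269 → t=1.074, apex=1.415, x_land=167.377, impact vy=-5.269
  bounce: vy ← 0.67·5.269 = 3.530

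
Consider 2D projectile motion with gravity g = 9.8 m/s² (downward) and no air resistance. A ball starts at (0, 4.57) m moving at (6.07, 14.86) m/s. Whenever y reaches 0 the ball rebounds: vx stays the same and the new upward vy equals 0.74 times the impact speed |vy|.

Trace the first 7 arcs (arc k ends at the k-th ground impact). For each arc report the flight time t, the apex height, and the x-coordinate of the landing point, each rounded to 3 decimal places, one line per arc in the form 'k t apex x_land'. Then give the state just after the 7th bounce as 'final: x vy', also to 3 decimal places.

Arc 1: start y=4.570, vy=14.860 → t=3.314, apex=15.836, x_land=20.116, impact vy=-17.618
  bounce: vy ← 0.74·17.618 = 13.037
Arc 2: start y=0.000, vy=13.037 → t=2.661, apex=8.672, x_land=36.267, impact vy=-13.037
  bounce: vy ← 0.74·13.037 = 9.648
Arc 3: start y=0.000, vy=9.648 → t=1.969, apex=4.749, x_land=48.218, impact vy=-9.648
  bounce: vy ← 0.74·9.648 = 7.139
Arc 4: start y=0.000, vy=7.139 → t=1.457, apex=2.600, x_land=57.062, impact vy=-7.139
  bounce: vy ← 0.74·7.139 = 5.283
Arc 5: start y=0.000, vy=5.283 → t=1.078, apex=1.424, x_land=63.606, impact vy=-5.283
  bounce: vy ← 0.74·5.283 = 3.909
Arc 6: start y=0.000, vy=3.909 → t=0.798, apex=0.780, x_land=68.449, impact vy=-3.909
  bounce: vy ← 0.74·3.909 = 2.893
Arc 7: start y=0.000, vy=2.893 → t=0.590, apex=0.427, x_land=72.033, impact vy=-2.893
  bounce: vy ← 0.74·2.893 = 2.141

1 3.314 15.836 20.116
2 2.661 8.672 36.267
3 1.969 4.749 48.218
4 1.457 2.600 57.062
5 1.078 1.424 63.606
6 0.798 0.780 68.449
7 0.590 0.427 72.033
final: 72.033 2.141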